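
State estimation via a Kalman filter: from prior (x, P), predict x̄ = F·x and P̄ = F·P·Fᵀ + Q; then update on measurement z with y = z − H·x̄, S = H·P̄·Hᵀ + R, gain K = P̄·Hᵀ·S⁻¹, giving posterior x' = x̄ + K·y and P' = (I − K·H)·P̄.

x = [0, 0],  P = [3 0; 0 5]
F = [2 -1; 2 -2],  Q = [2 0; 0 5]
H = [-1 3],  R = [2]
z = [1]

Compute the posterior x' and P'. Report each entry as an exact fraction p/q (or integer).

x' = [47/222, 89/222]
P' = [2009/222 701/222; 701/222 293/222]

x̄ = F·x = [0, 0]
P̄ = F·P·Fᵀ + Q = [19 22; 22 37]
y = z − H·x̄ = [1]
S = H·P̄·Hᵀ + R = [222]
K = P̄·Hᵀ·S⁻¹ = [47/222; 89/222]
x' = x̄ + K·y = [47/222, 89/222]
P' = (I − K·H)·P̄ = [2009/222 701/222; 701/222 293/222]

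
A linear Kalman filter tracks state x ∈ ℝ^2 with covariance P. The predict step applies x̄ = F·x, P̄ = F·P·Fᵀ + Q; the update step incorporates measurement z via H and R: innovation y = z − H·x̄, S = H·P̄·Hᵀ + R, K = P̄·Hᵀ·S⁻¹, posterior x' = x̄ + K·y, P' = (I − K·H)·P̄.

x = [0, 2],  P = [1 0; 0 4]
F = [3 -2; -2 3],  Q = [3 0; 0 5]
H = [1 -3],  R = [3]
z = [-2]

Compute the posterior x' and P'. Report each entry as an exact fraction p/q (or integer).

x' = [-13/77, 9/14]
P' = [831/154 45/28; 45/28 45/56]

x̄ = F·x = [-4, 6]
P̄ = F·P·Fᵀ + Q = [28 -30; -30 45]
y = z − H·x̄ = [20]
S = H·P̄·Hᵀ + R = [616]
K = P̄·Hᵀ·S⁻¹ = [59/308; -15/56]
x' = x̄ + K·y = [-13/77, 9/14]
P' = (I − K·H)·P̄ = [831/154 45/28; 45/28 45/56]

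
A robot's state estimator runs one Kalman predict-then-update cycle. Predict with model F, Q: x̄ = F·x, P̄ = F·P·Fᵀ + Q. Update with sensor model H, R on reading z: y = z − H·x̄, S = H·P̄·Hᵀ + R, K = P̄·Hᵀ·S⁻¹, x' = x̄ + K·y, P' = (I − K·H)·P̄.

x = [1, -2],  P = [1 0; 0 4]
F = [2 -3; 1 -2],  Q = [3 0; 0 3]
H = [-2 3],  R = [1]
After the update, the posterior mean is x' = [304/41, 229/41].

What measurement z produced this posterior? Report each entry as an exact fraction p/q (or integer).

z = [2]

x̄ = F·x = [8, 5]
P̄ = F·P·Fᵀ + Q = [43 26; 26 20]
S = H·P̄·Hᵀ + R = [41]
K = P̄·Hᵀ·S⁻¹ = [-8/41; 8/41]
x' − x̄ = [-24/41, 24/41] = K·y
y = (KᵀK)⁻¹·Kᵀ·(x' − x̄) = [3]
z = y + H·x̄ = [3] + [-1] = [2]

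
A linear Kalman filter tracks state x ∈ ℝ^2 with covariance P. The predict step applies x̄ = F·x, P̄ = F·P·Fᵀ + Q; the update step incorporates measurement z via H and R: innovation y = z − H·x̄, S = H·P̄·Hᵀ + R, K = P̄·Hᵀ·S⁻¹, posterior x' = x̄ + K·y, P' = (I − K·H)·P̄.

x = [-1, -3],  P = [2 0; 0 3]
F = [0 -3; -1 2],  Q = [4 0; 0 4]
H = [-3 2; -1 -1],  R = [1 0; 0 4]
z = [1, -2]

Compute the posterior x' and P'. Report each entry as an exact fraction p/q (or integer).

x̄ = F·x = [9, -5]
P̄ = F·P·Fᵀ + Q = [31 -18; -18 18]
y = z − H·x̄ = [38, 2]
S = H·P̄·Hᵀ + R = [568 39; 39 17]
K = P̄·Hᵀ·S⁻¹ = [-1686/8135 -2353/8135; 306/1627 -702/1627]
x' = x̄ + K·y = [4441/8135, 2089/1627]
P' = (I − K·H)·P̄ = [4102/8135 1062/1627; 1062/1627 1746/1627]

x' = [4441/8135, 2089/1627]
P' = [4102/8135 1062/1627; 1062/1627 1746/1627]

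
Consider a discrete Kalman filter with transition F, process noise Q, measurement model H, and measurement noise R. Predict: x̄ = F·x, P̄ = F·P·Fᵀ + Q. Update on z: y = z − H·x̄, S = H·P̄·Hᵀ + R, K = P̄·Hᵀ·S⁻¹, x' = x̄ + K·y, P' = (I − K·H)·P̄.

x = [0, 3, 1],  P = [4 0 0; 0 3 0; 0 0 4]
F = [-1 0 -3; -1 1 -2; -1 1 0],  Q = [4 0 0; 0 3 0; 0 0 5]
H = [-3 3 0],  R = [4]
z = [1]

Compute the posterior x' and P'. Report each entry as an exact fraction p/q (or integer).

x̄ = F·x = [-3, 1, 3]
P̄ = F·P·Fᵀ + Q = [44 28 4; 28 26 7; 4 7 12]
y = z − H·x̄ = [-11]
S = H·P̄·Hᵀ + R = [130]
K = P̄·Hᵀ·S⁻¹ = [-24/65; -3/65; 9/130]
x' = x̄ + K·y = [69/65, 98/65, 291/130]
P' = (I − K·H)·P̄ = [1708/65 1676/65 476/65; 1676/65 1672/65 482/65; 476/65 482/65 1479/130]

x' = [69/65, 98/65, 291/130]
P' = [1708/65 1676/65 476/65; 1676/65 1672/65 482/65; 476/65 482/65 1479/130]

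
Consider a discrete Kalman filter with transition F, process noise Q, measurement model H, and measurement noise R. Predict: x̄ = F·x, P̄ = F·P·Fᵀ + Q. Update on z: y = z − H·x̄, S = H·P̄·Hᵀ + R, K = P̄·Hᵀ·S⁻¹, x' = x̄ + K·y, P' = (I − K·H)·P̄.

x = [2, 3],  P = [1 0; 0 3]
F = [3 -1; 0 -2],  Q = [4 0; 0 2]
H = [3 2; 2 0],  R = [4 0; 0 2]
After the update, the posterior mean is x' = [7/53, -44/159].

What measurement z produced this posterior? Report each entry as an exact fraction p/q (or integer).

z = [1, -1]

x̄ = F·x = [3, -6]
P̄ = F·P·Fᵀ + Q = [16 6; 6 14]
S = H·P̄·Hᵀ + R = [276 120; 120 66]
K = P̄·Hᵀ·S⁻¹ = [5/159 68/159; 133/318 -92/159]
x' − x̄ = [-152/53, 910/159] = K·y
y = (KᵀK)⁻¹·Kᵀ·(x' − x̄) = [4, -7]
z = y + H·x̄ = [4, -7] + [-3, 6] = [1, -1]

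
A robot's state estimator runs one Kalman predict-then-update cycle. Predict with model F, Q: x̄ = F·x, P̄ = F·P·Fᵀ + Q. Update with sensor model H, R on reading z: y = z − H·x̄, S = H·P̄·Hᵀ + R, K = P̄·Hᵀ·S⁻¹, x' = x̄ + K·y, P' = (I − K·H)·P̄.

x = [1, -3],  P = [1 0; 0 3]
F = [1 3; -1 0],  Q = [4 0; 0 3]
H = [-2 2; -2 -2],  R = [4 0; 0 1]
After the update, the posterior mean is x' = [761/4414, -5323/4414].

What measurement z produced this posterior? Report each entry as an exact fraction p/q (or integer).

x̄ = F·x = [-8, -1]
P̄ = F·P·Fᵀ + Q = [32 -1; -1 4]
S = H·P̄·Hᵀ + R = [156 112; 112 137]
K = P̄·Hᵀ·S⁻¹ = [-1049/4414 -570/2207; 1021/4414 -514/2207]
x' − x̄ = [36073/4414, -909/4414] = K·y
y = (KᵀK)⁻¹·Kᵀ·(x' − x̄) = [-17, -16]
z = y + H·x̄ = [-17, -16] + [14, 18] = [-3, 2]

z = [-3, 2]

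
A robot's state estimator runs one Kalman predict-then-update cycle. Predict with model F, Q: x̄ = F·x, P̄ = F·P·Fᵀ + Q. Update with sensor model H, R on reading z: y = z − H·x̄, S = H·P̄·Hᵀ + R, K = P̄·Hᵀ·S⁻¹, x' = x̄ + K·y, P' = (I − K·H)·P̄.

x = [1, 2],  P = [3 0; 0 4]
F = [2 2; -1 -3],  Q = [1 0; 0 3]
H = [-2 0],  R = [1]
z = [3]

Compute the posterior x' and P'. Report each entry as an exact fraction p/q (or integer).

x̄ = F·x = [6, -7]
P̄ = F·P·Fᵀ + Q = [29 -30; -30 42]
y = z − H·x̄ = [15]
S = H·P̄·Hᵀ + R = [117]
K = P̄·Hᵀ·S⁻¹ = [-58/117; 20/39]
x' = x̄ + K·y = [-56/39, 9/13]
P' = (I − K·H)·P̄ = [29/117 -10/39; -10/39 146/13]

x' = [-56/39, 9/13]
P' = [29/117 -10/39; -10/39 146/13]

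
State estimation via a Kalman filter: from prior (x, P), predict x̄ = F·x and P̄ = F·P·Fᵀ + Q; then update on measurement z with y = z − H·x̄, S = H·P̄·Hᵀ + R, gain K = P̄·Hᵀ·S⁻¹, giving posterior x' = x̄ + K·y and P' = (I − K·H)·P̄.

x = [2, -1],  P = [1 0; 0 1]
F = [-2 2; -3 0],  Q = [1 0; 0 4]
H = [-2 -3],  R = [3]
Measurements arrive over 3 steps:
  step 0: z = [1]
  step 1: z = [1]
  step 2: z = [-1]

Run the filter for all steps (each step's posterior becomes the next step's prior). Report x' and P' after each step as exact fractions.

step 0: x' = [-27/19, 37/76], P' = [63/19 -39/19; -39/19 121/76]
step 1: x' = [-4211/8002, 687/16004], P' = [9780/4001 -5709/4001; -5709/4001 18377/16004]
step 2: x' = [-256667/4984214, 1880631/4984214], P' = [5971026/2492107 -3487542/2492107; -3487542/2492107 2822968/2492107]

step 0: x̄ = F·x = [-6, -6]
step 0: P̄ = F·P·Fᵀ + Q = [9 6; 6 13]
step 0: y = z − H·x̄ = [-29]
step 0: S = H·P̄·Hᵀ + R = [228]
step 0: K = P̄·Hᵀ·S⁻¹ = [-3/19; -17/76]
step 0: x' = x̄ + K·y = [-27/19, 37/76]
step 0: P' = (I − K·H)·P̄ = [63/19 -39/19; -39/19 121/76]
step 1: x̄ = F·x = [145/38, 81/19]
step 1: P̄ = F·P·Fᵀ + Q = [704/19 612/19; 612/19 643/19]
step 1: y = z − H·x̄ = [407/19]
step 1: S = H·P̄·Hᵀ + R = [16004/19]
step 1: K = P̄·Hᵀ·S⁻¹ = [-811/4001; -3153/16004]
step 1: x' = x̄ + K·y = [-4211/8002, 687/16004]
step 1: P' = (I − K·H)·P̄ = [9780/4001 -5709/4001; -5709/4001 18377/16004]
step 2: x̄ = F·x = [9109/8002, 12633/8002]
step 2: P̄ = F·P·Fᵀ + Q = [107170/4001 92934/4001; 92934/4001 104024/4001]
step 2: y = z − H·x̄ = [48115/8002]
step 2: S = H·P̄·Hᵀ + R = [2492107/4001]
step 2: K = P̄·Hᵀ·S⁻¹ = [-493142/2492107; -497940/2492107]
step 2: x' = x̄ + K·y = [-256667/4984214, 1880631/4984214]
step 2: P' = (I − K·H)·P̄ = [5971026/2492107 -3487542/2492107; -3487542/2492107 2822968/2492107]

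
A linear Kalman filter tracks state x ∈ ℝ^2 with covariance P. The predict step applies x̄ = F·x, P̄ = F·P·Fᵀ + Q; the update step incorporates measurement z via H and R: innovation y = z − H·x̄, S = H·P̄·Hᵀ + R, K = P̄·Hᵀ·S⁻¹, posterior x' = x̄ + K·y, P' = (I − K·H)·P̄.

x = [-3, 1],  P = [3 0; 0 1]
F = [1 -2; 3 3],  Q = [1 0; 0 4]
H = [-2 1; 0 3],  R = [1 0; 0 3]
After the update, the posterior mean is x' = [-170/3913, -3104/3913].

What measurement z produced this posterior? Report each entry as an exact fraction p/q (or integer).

z = [-1, -2]

x̄ = F·x = [-5, -6]
P̄ = F·P·Fᵀ + Q = [8 3; 3 40]
S = H·P̄·Hᵀ + R = [61 102; 102 363]
K = P̄·Hᵀ·S⁻¹ = [-1879/3913 625/3913; 34/3913 1284/3913]
x' − x̄ = [19395/3913, 20374/3913] = K·y
y = (KᵀK)⁻¹·Kᵀ·(x' − x̄) = [-5, 16]
z = y + H·x̄ = [-5, 16] + [4, -18] = [-1, -2]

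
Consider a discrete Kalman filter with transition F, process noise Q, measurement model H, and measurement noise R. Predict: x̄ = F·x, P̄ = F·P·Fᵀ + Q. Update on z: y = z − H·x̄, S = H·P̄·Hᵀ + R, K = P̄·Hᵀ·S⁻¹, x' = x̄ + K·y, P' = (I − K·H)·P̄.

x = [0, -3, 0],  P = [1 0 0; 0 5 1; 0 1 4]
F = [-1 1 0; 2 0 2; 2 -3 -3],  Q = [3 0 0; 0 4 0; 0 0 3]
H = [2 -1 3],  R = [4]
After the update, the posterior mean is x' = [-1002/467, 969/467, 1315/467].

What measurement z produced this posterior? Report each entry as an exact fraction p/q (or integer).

x̄ = F·x = [-3, 0, 9]
P̄ = F·P·Fᵀ + Q = [9 0 -20; 0 24 -26; -20 -26 106]
S = H·P̄·Hᵀ + R = [934]
K = P̄·Hᵀ·S⁻¹ = [-21/467; -51/467; 152/467]
x' − x̄ = [399/467, 969/467, -2888/467] = K·y
y = (KᵀK)⁻¹·Kᵀ·(x' − x̄) = [-19]
z = y + H·x̄ = [-19] + [21] = [2]

z = [2]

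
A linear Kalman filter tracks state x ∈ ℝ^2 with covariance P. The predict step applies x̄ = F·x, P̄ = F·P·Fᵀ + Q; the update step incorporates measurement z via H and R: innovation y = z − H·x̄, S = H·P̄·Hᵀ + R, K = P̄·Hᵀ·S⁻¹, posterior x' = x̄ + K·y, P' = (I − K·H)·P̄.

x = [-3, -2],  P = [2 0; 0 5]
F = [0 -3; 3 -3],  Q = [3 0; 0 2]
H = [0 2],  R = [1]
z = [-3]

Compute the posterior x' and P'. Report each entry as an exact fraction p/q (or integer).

x' = [204/29, -131/87]
P' = [492/29 5/29; 5/29 65/261]

x̄ = F·x = [6, -3]
P̄ = F·P·Fᵀ + Q = [48 45; 45 65]
y = z − H·x̄ = [3]
S = H·P̄·Hᵀ + R = [261]
K = P̄·Hᵀ·S⁻¹ = [10/29; 130/261]
x' = x̄ + K·y = [204/29, -131/87]
P' = (I − K·H)·P̄ = [492/29 5/29; 5/29 65/261]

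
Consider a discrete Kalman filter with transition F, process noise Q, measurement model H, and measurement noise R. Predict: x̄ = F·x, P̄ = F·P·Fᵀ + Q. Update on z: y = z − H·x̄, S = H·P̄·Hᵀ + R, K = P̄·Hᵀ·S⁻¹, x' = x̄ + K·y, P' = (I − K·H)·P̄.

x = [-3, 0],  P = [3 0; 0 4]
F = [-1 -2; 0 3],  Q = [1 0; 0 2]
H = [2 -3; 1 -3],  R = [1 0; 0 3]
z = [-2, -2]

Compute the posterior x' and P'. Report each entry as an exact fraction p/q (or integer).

x' = [4769/4295, 5682/4295]
P' = [6684/4295 3792/4295; 3792/4295 2506/4295]

x̄ = F·x = [3, 0]
P̄ = F·P·Fᵀ + Q = [20 -24; -24 38]
y = z − H·x̄ = [-8, -5]
S = H·P̄·Hᵀ + R = [711 598; 598 509]
K = P̄·Hᵀ·S⁻¹ = [1992/4295 -1564/4295; 66/4295 -1242/4295]
x' = x̄ + K·y = [4769/4295, 5682/4295]
P' = (I − K·H)·P̄ = [6684/4295 3792/4295; 3792/4295 2506/4295]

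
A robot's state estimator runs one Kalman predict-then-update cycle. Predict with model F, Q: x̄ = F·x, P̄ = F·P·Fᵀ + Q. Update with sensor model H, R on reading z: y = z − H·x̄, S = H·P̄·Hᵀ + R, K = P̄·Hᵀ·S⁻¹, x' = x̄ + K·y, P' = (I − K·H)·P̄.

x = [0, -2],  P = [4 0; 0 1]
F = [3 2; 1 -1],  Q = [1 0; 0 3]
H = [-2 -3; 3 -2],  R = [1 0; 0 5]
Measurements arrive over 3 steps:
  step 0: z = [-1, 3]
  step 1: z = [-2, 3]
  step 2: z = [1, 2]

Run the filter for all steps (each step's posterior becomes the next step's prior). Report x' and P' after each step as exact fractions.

step 0: x̄ = F·x = [-4, 2]
step 0: P̄ = F·P·Fᵀ + Q = [41 10; 10 8]
step 0: y = z − H·x̄ = [-3, 19]
step 0: S = H·P̄·Hᵀ + R = [357 -248; -248 286]
step 0: K = P̄·Hᵀ·S⁻¹ = [-3244/20299 8995/40598; -4556/20299 -2957/20299]
step 0: x' = x̄ + K·y = [27977/40598, -1917/20299]
step 0: P' = (I − K·H)·P̄ = [11377/40598 -2711/20299; -2711/20299 3326/20299]
step 1: x̄ = F·x = [76263/40598, 31811/40598]
step 1: P̄ = F·P·Fᵀ + Q = [104535/40598 26249/40598; 26249/40598 150667/40598]
step 1: y = z − H·x̄ = [166763/40598, -43373/40598]
step 1: S = H·P̄·Hᵀ + R = [2129729/40598 145547/40598; 145547/40598 1431485/40598]
step 1: K = P̄·Hᵀ·S⁻¹ = [-11084513/74572422 14729249/74572422; -16990637/74572422 -9868015/74572422]
step 1: x' = x̄ + K·y = [78816155/74572422, -817303/74572422]
step 1: P' = (I − K·H)·P̄ = [18700597/74572422 -8772227/74572422; -8772227/74572422 11511697/74572422]
step 2: x̄ = F·x = [234813859/74572422, 13272243/12428737]
step 2: P̄ = F·P·Fᵀ + Q = [183657859/74572422 6975104/12428737; 6975104/12428737 45245669/12428737]
step 2: y = z − H·x̄ = [391550257/37286211, -132009939/24857474]
step 2: S = H·P̄·Hᵀ + R = [1877338736/37286211 52940635/12428737; 52940635/12428737 869823803/24857474]
step 2: K = P̄·Hᵀ·S⁻¹ = [-9618502450/65016165917 12813136377/65016165917; -29649616875/130032331834 -8595031553/65016165917]
step 2: x' = x̄ + K·y = [35670808027/65016165917, -40604343204/65016165917]
step 2: P' = (I − K·H)·P̄ = [16264157735/65016165917 -7636604340/65016165917; -7636604340/65016165917 20065344745/130032331834]

step 0: x' = [27977/40598, -1917/20299], P' = [11377/40598 -2711/20299; -2711/20299 3326/20299]
step 1: x' = [78816155/74572422, -817303/74572422], P' = [18700597/74572422 -8772227/74572422; -8772227/74572422 11511697/74572422]
step 2: x' = [35670808027/65016165917, -40604343204/65016165917], P' = [16264157735/65016165917 -7636604340/65016165917; -7636604340/65016165917 20065344745/130032331834]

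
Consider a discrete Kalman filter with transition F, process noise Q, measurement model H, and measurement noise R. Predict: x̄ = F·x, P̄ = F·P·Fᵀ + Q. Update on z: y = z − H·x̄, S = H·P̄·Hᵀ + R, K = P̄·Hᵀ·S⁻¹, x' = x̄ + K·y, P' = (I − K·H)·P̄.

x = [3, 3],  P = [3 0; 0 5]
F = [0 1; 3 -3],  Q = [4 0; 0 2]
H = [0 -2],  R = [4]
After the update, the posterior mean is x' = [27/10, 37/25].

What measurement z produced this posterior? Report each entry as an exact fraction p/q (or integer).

z = [-3]

x̄ = F·x = [3, 0]
P̄ = F·P·Fᵀ + Q = [9 -15; -15 74]
S = H·P̄·Hᵀ + R = [300]
K = P̄·Hᵀ·S⁻¹ = [1/10; -37/75]
x' − x̄ = [-3/10, 37/25] = K·y
y = (KᵀK)⁻¹·Kᵀ·(x' − x̄) = [-3]
z = y + H·x̄ = [-3] + [0] = [-3]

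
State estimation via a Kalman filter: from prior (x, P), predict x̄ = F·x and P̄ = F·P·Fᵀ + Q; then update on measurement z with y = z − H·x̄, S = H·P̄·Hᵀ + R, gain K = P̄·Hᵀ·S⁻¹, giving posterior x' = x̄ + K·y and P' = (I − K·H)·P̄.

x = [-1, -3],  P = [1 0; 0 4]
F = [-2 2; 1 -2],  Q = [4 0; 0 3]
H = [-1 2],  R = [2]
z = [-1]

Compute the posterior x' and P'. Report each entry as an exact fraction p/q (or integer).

x̄ = F·x = [-4, 5]
P̄ = F·P·Fᵀ + Q = [24 -18; -18 20]
y = z − H·x̄ = [-15]
S = H·P̄·Hᵀ + R = [178]
K = P̄·Hᵀ·S⁻¹ = [-30/89; 29/89]
x' = x̄ + K·y = [94/89, 10/89]
P' = (I − K·H)·P̄ = [336/89 138/89; 138/89 98/89]

x' = [94/89, 10/89]
P' = [336/89 138/89; 138/89 98/89]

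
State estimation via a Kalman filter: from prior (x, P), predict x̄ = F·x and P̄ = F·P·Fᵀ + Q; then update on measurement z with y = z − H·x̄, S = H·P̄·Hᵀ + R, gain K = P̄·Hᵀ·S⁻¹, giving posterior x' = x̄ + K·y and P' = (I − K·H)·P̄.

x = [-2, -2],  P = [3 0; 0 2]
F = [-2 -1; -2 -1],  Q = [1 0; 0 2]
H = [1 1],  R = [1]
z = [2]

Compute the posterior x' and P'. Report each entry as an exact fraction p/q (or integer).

x̄ = F·x = [6, 6]
P̄ = F·P·Fᵀ + Q = [15 14; 14 16]
y = z − H·x̄ = [-10]
S = H·P̄·Hᵀ + R = [60]
K = P̄·Hᵀ·S⁻¹ = [29/60; 1/2]
x' = x̄ + K·y = [7/6, 1]
P' = (I − K·H)·P̄ = [59/60 -1/2; -1/2 1]

x' = [7/6, 1]
P' = [59/60 -1/2; -1/2 1]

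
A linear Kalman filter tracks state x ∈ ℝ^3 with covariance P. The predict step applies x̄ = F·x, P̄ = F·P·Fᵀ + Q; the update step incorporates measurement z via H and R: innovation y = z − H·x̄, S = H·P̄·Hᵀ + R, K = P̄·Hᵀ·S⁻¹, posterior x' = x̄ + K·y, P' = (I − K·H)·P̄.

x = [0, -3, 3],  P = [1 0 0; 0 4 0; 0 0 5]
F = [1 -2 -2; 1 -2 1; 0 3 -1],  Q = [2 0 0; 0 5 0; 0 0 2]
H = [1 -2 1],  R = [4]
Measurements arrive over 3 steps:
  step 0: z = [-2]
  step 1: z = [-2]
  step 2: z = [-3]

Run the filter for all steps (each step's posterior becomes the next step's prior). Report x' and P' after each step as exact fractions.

step 0: x' = [154/127, 79/127, -306/127], P' = [9785/254 1307/127 -4513/254; 1307/127 541/127 -377/127; -4513/254 -377/127 3353/254]
step 1: x' = [-135421/47101, -68380/47101, -87441/47101], P' = [2908361/94202 512624/47101 -676785/94202; 512624/47101 353713/47101 183114/47101; -676785/94202 183114/47101 1554153/94202]
step 2: x' = [-1287351/1910983, -2384976/1910983, -9002962/1910983], P' = [1510922585/26753762 147130664/13376881 -862582313/26753762; 147130664/13376881 99330037/13376881 47600330/13376881; -862582313/26753762 47600330/13376881 1082957513/26753762]

step 0: x̄ = F·x = [0, 9, -12]
step 0: P̄ = F·P·Fᵀ + Q = [39 7 -14; 7 27 -29; -14 -29 43]
step 0: y = z − H·x̄ = [28]
step 0: S = H·P̄·Hᵀ + R = [254]
step 0: K = P̄·Hᵀ·S⁻¹ = [11/254; -38/127; 87/254]
step 0: x' = x̄ + K·y = [154/127, 79/127, -306/127]
step 0: P' = (I − K·H)·P̄ = [9785/254 1307/127 -4513/254; 1307/127 541/127 -377/127; -4513/254 -377/127 3353/254]
step 1: x̄ = F·x = [608/127, -310/127, 543/127]
step 1: P̄ = F·P·Fᵀ + Q = [29597/254 -22/127 15585/254; -22/127 1135/127 -630/127; 15585/254 -630/127 18123/254]
step 1: y = z − H·x̄ = [-2025/127]
step 1: S = H·P̄·Hᵀ + R = [47101/127]
step 1: K = P̄·Hᵀ·S⁻¹ = [22635/47101; -2922/47101; 18114/47101]
step 1: x' = x̄ + K·y = [-135421/47101, -68380/47101, -87441/47101]
step 1: P' = (I − K·H)·P̄ = [2908361/94202 512624/47101 -676785/94202; 512624/47101 353713/47101 183114/47101; -676785/94202 183114/47101 1554153/94202]
step 2: x̄ = F·x = [176221/47101, -86102/47101, -117699/47101]
step 2: P̄ = F·P·Fᵀ + Q = [13679053/94202 -30996/47101 1151367/94202; -30996/47101 421877/47101 -107520/47101; 1151367/94202 -107520/47101 5912023/94202]
step 2: y = z − H·x̄ = [-372029/47101]
step 2: S = H·P̄·Hᵀ + R = [13376881/47101]
step 2: K = P̄·Hᵀ·S⁻¹ = [7477202/13376881; -982270/13376881; 3746735/13376881]
step 2: x' = x̄ + K·y = [-1287351/1910983, -2384976/1910983, -9002962/1910983]
step 2: P' = (I − K·H)·P̄ = [1510922585/26753762 147130664/13376881 -862582313/26753762; 147130664/13376881 99330037/13376881 47600330/13376881; -862582313/26753762 47600330/13376881 1082957513/26753762]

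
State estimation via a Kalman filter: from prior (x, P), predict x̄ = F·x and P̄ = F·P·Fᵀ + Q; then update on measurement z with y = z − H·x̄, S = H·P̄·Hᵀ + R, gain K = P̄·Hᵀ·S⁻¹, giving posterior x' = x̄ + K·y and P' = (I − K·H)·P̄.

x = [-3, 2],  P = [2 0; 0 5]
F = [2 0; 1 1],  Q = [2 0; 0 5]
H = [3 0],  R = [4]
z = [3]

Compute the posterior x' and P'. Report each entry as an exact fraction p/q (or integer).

x̄ = F·x = [-6, -1]
P̄ = F·P·Fᵀ + Q = [10 4; 4 12]
y = z − H·x̄ = [21]
S = H·P̄·Hᵀ + R = [94]
K = P̄·Hᵀ·S⁻¹ = [15/47; 6/47]
x' = x̄ + K·y = [33/47, 79/47]
P' = (I − K·H)·P̄ = [20/47 8/47; 8/47 492/47]

x' = [33/47, 79/47]
P' = [20/47 8/47; 8/47 492/47]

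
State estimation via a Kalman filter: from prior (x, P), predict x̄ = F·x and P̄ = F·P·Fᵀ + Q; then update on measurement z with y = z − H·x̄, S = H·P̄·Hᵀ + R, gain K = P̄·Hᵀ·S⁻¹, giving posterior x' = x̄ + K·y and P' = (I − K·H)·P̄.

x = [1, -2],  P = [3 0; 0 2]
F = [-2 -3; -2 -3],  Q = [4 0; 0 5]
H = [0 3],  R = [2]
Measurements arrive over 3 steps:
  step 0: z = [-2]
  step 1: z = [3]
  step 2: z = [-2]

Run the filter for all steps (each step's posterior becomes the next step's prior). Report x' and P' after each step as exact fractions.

step 0: x̄ = F·x = [4, 4]
step 0: P̄ = F·P·Fᵀ + Q = [34 30; 30 35]
step 0: y = z − H·x̄ = [-14]
step 0: S = H·P̄·Hᵀ + R = [317]
step 0: K = P̄·Hᵀ·S⁻¹ = [90/317; 105/317]
step 0: x' = x̄ + K·y = [8/317, -202/317]
step 0: P' = (I − K·H)·P̄ = [2678/317 60/317; 60/317 70/317]
step 1: x̄ = F·x = [590/317, 590/317]
step 1: P̄ = F·P·Fᵀ + Q = [13330/317 12062/317; 12062/317 13647/317]
step 1: y = z − H·x̄ = [-819/317]
step 1: S = H·P̄·Hᵀ + R = [123457/317]
step 1: K = P̄·Hᵀ·S⁻¹ = [36186/123457; 40941/123457]
step 1: x' = x̄ + K·y = [136288/123457, 124003/123457]
step 1: P' = (I − K·H)·P̄ = [1060742/123457 24124/123457; 24124/123457 27294/123457]
step 2: x̄ = F·x = [-644585/123457, -644585/123457]
step 2: P̄ = F·P·Fᵀ + Q = [5271930/123457 4778102/123457; 4778102/123457 5395387/123457]
step 2: y = z − H·x̄ = [1686841/123457]
step 2: S = H·P̄·Hᵀ + R = [48805397/123457]
step 2: K = P̄·Hᵀ·S⁻¹ = [14334306/48805397; 16186161/48805397]
step 2: x' = x̄ + K·y = [-58964107/48805397, -33661492/48805397]
step 2: P' = (I − K·H)·P̄ = [419792382/48805397 9556204/48805397; 9556204/48805397 10790774/48805397]

step 0: x' = [8/317, -202/317], P' = [2678/317 60/317; 60/317 70/317]
step 1: x' = [136288/123457, 124003/123457], P' = [1060742/123457 24124/123457; 24124/123457 27294/123457]
step 2: x' = [-58964107/48805397, -33661492/48805397], P' = [419792382/48805397 9556204/48805397; 9556204/48805397 10790774/48805397]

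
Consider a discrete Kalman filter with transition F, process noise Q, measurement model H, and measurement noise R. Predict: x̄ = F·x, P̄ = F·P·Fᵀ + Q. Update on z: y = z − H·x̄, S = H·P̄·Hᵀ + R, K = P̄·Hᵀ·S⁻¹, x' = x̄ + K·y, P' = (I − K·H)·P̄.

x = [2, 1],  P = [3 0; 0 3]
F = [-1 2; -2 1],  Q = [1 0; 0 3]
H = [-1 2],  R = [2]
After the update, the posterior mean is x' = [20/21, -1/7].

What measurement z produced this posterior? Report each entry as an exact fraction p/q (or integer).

x̄ = F·x = [0, -3]
P̄ = F·P·Fᵀ + Q = [16 12; 12 18]
S = H·P̄·Hᵀ + R = [42]
K = P̄·Hᵀ·S⁻¹ = [4/21; 4/7]
x' − x̄ = [20/21, 20/7] = K·y
y = (KᵀK)⁻¹·Kᵀ·(x' − x̄) = [5]
z = y + H·x̄ = [5] + [-6] = [-1]

z = [-1]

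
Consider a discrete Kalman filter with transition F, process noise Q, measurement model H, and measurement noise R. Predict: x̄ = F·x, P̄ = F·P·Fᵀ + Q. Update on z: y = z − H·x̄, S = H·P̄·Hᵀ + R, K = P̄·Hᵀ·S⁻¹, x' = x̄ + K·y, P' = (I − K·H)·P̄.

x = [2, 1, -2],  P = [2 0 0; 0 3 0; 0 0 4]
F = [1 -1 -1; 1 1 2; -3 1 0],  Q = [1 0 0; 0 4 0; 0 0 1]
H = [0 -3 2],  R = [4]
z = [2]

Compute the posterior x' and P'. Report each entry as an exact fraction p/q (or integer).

x̄ = F·x = [3, -1, -5]
P̄ = F·P·Fᵀ + Q = [10 -9 -9; -9 25 -3; -9 -3 22]
y = z − H·x̄ = [9]
S = H·P̄·Hᵀ + R = [353]
K = P̄·Hᵀ·S⁻¹ = [9/353; -81/353; 53/353]
x' = x̄ + K·y = [1140/353, -1082/353, -1288/353]
P' = (I − K·H)·P̄ = [3449/353 -2448/353 -3654/353; -2448/353 2264/353 3234/353; -3654/353 3234/353 4957/353]

x' = [1140/353, -1082/353, -1288/353]
P' = [3449/353 -2448/353 -3654/353; -2448/353 2264/353 3234/353; -3654/353 3234/353 4957/353]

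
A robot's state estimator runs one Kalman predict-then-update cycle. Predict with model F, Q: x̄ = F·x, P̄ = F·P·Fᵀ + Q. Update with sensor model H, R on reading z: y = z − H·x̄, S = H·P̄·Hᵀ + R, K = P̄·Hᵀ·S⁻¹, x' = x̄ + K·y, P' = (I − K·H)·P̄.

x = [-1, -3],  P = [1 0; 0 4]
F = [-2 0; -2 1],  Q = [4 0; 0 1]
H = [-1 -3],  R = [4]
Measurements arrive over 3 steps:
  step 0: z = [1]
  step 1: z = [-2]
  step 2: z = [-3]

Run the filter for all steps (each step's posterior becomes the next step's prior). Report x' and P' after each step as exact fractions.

step 0: x̄ = F·x = [2, -1]
step 0: P̄ = F·P·Fᵀ + Q = [8 4; 4 9]
step 0: y = z − H·x̄ = [0]
step 0: S = H·P̄·Hᵀ + R = [117]
step 0: K = P̄·Hᵀ·S⁻¹ = [-20/117; -31/117]
step 0: x' = x̄ + K·y = [2, -1]
step 0: P' = (I − K·H)·P̄ = [536/117 -152/117; -152/117 92/117]
step 1: x̄ = F·x = [-4, -5]
step 1: P̄ = F·P·Fᵀ + Q = [2612/117 272/13; 272/13 329/13]
step 1: y = z − H·x̄ = [-21]
step 1: S = H·P̄·Hᵀ + R = [44417/117]
step 1: K = P̄·Hᵀ·S⁻¹ = [-9956/44417; -11331/44417]
step 1: x' = x̄ + K·y = [31408/44417, 15866/44417]
step 1: P' = (I − K·H)·P̄ = [144404/44417 -34860/44417; -34860/44417 26728/44417]
step 2: x̄ = F·x = [-62816/44417, -46950/44417]
step 2: P̄ = F·P·Fᵀ + Q = [755284/44417 647336/44417; 647336/44417 788201/44417]
step 2: y = z − H·x̄ = [-336917/44417]
step 2: S = H·P̄·Hᵀ + R = [11910777/44417]
step 2: K = P̄·Hᵀ·S⁻¹ = [-2697292/11910777; -3011939/11910777]
step 2: x' = x̄ + K·y = [3615196/11910777, 10256489/11910777]
step 2: P' = (I − K·H)·P̄ = [38738212/11910777 -9316348/11910777; -9316348/11910777 7121368/11910777]

step 0: x' = [2, -1], P' = [536/117 -152/117; -152/117 92/117]
step 1: x' = [31408/44417, 15866/44417], P' = [144404/44417 -34860/44417; -34860/44417 26728/44417]
step 2: x' = [3615196/11910777, 10256489/11910777], P' = [38738212/11910777 -9316348/11910777; -9316348/11910777 7121368/11910777]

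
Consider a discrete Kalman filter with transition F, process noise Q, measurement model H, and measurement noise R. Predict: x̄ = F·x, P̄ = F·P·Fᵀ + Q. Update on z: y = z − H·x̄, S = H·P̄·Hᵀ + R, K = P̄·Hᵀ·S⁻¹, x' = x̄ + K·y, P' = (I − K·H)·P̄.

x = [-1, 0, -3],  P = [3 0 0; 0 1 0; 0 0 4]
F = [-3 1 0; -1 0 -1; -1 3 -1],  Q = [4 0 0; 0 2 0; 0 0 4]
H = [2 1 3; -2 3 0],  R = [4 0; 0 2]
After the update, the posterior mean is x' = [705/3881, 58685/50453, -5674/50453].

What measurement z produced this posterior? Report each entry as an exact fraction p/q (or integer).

x̄ = F·x = [3, 4, 4]
P̄ = F·P·Fᵀ + Q = [32 9 12; 9 9 7; 12 7 20]
S = H·P̄·Hᵀ + R = [543 -74; -74 103]
K = P̄·Hᵀ·S⁻¹ = [653/3881 -925/3881; 5610/50453 8439/50453; 9151/50453 5105/50453]
x' − x̄ = [-10938/3881, -143127/50453, -207486/50453] = K·y
y = (KᵀK)⁻¹·Kᵀ·(x' − x̄) = [-21, -3]
z = y + H·x̄ = [-21, -3] + [22, 6] = [1, 3]

z = [1, 3]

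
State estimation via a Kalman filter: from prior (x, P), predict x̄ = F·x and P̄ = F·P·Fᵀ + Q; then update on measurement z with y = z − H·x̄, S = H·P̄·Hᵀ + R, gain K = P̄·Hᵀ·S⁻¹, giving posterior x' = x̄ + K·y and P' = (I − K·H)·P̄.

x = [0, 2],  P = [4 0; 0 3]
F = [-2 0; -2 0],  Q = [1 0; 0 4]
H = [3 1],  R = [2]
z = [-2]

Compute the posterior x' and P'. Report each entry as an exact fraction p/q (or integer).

x' = [-134/271, -136/271]
P' = [118/271 -220/271; -220/271 796/271]

x̄ = F·x = [0, 0]
P̄ = F·P·Fᵀ + Q = [17 16; 16 20]
y = z − H·x̄ = [-2]
S = H·P̄·Hᵀ + R = [271]
K = P̄·Hᵀ·S⁻¹ = [67/271; 68/271]
x' = x̄ + K·y = [-134/271, -136/271]
P' = (I − K·H)·P̄ = [118/271 -220/271; -220/271 796/271]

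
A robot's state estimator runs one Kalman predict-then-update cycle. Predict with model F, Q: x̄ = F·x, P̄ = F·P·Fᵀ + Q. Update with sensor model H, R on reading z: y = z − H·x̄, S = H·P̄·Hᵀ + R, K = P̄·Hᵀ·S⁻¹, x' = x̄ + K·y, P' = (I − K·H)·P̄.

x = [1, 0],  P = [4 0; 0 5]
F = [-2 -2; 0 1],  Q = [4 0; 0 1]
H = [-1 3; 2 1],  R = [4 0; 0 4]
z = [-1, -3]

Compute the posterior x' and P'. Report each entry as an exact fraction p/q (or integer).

x̄ = F·x = [-2, 0]
P̄ = F·P·Fᵀ + Q = [40 -10; -10 6]
y = z − H·x̄ = [-3, 1]
S = H·P̄·Hᵀ + R = [158 -112; -112 130]
K = P̄·Hᵀ·S⁻¹ = [-315/1999 805/1999; 518/1999 231/1999]
x' = x̄ + K·y = [-2248/1999, -1323/1999]
P' = (I − K·H)·P̄ = [1560/1999 100/1999; 100/1999 724/1999]

x' = [-2248/1999, -1323/1999]
P' = [1560/1999 100/1999; 100/1999 724/1999]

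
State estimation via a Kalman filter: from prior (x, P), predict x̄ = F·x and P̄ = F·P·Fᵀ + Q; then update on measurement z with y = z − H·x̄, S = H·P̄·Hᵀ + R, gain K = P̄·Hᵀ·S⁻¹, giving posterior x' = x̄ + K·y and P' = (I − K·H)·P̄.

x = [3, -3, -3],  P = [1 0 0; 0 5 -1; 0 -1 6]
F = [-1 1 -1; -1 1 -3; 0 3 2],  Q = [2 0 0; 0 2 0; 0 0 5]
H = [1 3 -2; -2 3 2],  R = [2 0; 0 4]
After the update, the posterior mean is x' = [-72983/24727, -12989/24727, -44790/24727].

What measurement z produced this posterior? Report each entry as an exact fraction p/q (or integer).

z = [-1, 1]

x̄ = F·x = [-3, 3, -15]
P̄ = F·P·Fᵀ + Q = [16 28 4; 28 68 -14; 4 -14 62]
S = H·P̄·Hᵀ + R = [1198 272; 272 392]
K = P̄·Hᵀ·S⁻¹ = [1234/24727 5857/49454; 4330/24727 4565/24727; -5227/24727 33179/98908]
x' − x̄ = [1198/24727, -87170/24727, 326115/24727] = K·y
y = (KᵀK)⁻¹·Kᵀ·(x' − x̄) = [-37, 16]
z = y + H·x̄ = [-37, 16] + [36, -15] = [-1, 1]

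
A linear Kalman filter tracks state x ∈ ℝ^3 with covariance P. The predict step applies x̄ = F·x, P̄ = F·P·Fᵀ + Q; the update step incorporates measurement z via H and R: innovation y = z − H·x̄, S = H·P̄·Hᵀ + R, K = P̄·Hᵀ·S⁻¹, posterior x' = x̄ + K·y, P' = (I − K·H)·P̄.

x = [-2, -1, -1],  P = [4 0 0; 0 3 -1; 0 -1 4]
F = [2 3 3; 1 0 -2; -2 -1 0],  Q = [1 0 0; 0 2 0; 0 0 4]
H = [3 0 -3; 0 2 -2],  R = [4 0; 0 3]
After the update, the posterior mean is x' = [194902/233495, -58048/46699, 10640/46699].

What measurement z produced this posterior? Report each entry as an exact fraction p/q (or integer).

x̄ = F·x = [-10, 0, 5]
P̄ = F·P·Fᵀ + Q = [62 -10 -22; -10 22 -10; -22 -10 23]
S = H·P̄·Hᵀ + R = [1165 270; 270 263]
K = P̄·Hᵀ·S⁻¹ = [59796/233495 -8016/46699; -3456/46699 14912/46699; -3537/46699 -8088/46699]
x' − x̄ = [2529852/233495, -58048/46699, -222855/46699] = K·y
y = (KᵀK)⁻¹·Kᵀ·(x' − x̄) = [47, 7]
z = y + H·x̄ = [47, 7] + [-45, -10] = [2, -3]

z = [2, -3]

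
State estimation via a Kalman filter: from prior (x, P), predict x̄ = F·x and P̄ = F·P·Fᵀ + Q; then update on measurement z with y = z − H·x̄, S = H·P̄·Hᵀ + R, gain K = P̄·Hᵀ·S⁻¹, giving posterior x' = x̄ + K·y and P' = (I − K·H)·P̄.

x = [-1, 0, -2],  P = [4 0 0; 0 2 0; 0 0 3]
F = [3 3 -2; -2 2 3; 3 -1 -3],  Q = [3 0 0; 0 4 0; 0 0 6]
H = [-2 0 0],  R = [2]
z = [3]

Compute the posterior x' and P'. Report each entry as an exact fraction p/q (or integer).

x̄ = F·x = [1, -4, 3]
P̄ = F·P·Fᵀ + Q = [69 -30 48; -30 55 -55; 48 -55 71]
y = z − H·x̄ = [5]
S = H·P̄·Hᵀ + R = [278]
K = P̄·Hᵀ·S⁻¹ = [-69/139; 30/139; -48/139]
x' = x̄ + K·y = [-206/139, -406/139, 177/139]
P' = (I − K·H)·P̄ = [69/139 -30/139 48/139; -30/139 5845/139 -4765/139; 48/139 -4765/139 5261/139]

x' = [-206/139, -406/139, 177/139]
P' = [69/139 -30/139 48/139; -30/139 5845/139 -4765/139; 48/139 -4765/139 5261/139]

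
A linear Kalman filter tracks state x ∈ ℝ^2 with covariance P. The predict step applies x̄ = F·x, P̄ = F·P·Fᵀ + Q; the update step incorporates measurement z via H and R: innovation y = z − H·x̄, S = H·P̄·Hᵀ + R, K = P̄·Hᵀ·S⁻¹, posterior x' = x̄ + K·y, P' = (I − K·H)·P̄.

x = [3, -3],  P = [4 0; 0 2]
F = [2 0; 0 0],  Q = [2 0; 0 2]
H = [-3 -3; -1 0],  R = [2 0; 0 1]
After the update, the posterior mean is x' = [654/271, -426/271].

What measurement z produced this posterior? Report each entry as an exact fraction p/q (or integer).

z = [-2, -3]

x̄ = F·x = [6, 0]
P̄ = F·P·Fᵀ + Q = [18 0; 0 2]
S = H·P̄·Hᵀ + R = [182 54; 54 19]
K = P̄·Hᵀ·S⁻¹ = [-27/271 -180/271; -57/271 162/271]
x' − x̄ = [-972/271, -426/271] = K·y
y = (KᵀK)⁻¹·Kᵀ·(x' − x̄) = [16, 3]
z = y + H·x̄ = [16, 3] + [-18, -6] = [-2, -3]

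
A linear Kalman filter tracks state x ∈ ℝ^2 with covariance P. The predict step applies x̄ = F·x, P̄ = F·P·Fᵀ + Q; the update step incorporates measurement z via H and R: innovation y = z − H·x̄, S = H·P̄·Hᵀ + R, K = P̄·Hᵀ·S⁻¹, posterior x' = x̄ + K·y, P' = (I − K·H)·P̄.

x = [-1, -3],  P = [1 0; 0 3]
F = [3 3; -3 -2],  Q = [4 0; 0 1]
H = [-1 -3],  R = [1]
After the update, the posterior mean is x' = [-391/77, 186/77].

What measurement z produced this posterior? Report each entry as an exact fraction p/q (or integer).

x̄ = F·x = [-12, 9]
P̄ = F·P·Fᵀ + Q = [40 -27; -27 22]
S = H·P̄·Hᵀ + R = [77]
K = P̄·Hᵀ·S⁻¹ = [41/77; -39/77]
x' − x̄ = [533/77, -507/77] = K·y
y = (KᵀK)⁻¹·Kᵀ·(x' − x̄) = [13]
z = y + H·x̄ = [13] + [-15] = [-2]

z = [-2]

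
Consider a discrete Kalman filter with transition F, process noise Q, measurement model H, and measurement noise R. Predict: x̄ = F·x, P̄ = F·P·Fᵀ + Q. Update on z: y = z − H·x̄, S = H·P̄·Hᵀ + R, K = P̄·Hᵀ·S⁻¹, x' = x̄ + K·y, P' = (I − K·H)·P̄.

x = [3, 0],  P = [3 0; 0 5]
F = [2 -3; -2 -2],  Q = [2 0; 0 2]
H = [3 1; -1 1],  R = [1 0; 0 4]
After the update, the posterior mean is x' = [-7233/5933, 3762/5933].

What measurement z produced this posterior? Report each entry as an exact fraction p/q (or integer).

z = [-3, 3]

x̄ = F·x = [6, -6]
P̄ = F·P·Fᵀ + Q = [59 18; 18 34]
S = H·P̄·Hᵀ + R = [674 -107; -107 61]
K = P̄·Hᵀ·S⁻¹ = [7508/29665 -6769/29665; 1416/5933 4040/5933]
x' − x̄ = [-42831/5933, 39360/5933] = K·y
y = (KᵀK)⁻¹·Kᵀ·(x' − x̄) = [-15, 15]
z = y + H·x̄ = [-15, 15] + [12, -12] = [-3, 3]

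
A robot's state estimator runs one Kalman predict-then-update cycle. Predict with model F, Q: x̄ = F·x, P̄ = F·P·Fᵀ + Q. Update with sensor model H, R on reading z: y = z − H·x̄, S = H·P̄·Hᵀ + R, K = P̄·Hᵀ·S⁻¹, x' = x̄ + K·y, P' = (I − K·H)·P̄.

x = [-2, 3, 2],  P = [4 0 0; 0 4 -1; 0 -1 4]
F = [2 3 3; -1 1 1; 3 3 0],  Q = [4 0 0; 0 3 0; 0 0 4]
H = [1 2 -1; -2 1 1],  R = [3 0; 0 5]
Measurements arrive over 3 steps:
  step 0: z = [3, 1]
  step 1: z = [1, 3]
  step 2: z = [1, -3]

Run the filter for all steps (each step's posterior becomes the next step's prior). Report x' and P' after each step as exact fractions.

step 0: x̄ = F·x = [11, 7, 3]
step 0: P̄ = F·P·Fᵀ + Q = [74 10 51; 10 13 -3; 51 -3 76]
step 0: y = z − H·x̄ = [-19, 13]
step 0: S = H·P̄·Hᵀ + R = [155 -78; -78 140]
step 0: K = P̄·Hᵀ·S⁻¹ = [-383/7808 -10131/15616; 585/1952 373/3904; -3301/7808 -6913/15616]
step 0: x' = x̄ + K·y = [54627/15616, 9947/3904, 82417/15616]
step 0: P' = (I − K·H)·P̄ = [307125/15616 21181/3904 478871/15616; 21181/3904 2213/976 35375/3904; 478871/15616 35375/3904 781677/15616]
step 1: x̄ = F·x = [475869/15616, 33789/7808, 283245/15616]
step 1: P̄ = F·P·Fᵀ + Q = [17954869/15616 1061205/7808 9015621/15616; 1061205/7808 81717/3904 522981/7808; 9015621/15616 522981/7808 4670293/15616]
step 1: y = z − H·x̄ = [-78041/3904, 647763/15616]
step 1: S = H·P̄·Hᵀ + R = [640877/976 -4550175/3904; -4550175/3904 34434517/15616]
step 1: K = P̄·Hᵀ·S⁻¹ = [200090041/1397743259 -899757289/1397743259; 467842083/1397743259 130704570/1397743259; -158665501/1397743259 -583746049/1397743259]
step 1: x' = x̄ + K·y = [1271279365/1397743259, 2118264750/1397743259, 4309961252/1397743259]
step 1: P' = (I − K·H)·P̄ = [10871700185/1397743259 2324394621/1397743259 14920219304/1397743259; 2324394621/1397743259 1460481240/1397743259 3841830852/1397743259; 14920219304/1397743259 3841830852/1397743259 23079877511/1397743259]
step 2: x̄ = F·x = [21827236736/1397743259, 5156946637/1397743259, 10168632345/1397743259]
step 2: P̄ = F·P·Fᵀ + Q = [546029324971/1397743259 57684047070/1397743259 282098902989/1397743259; 57684047070/1397743259 12799722567/1397743259 28052493633/1397743259; 282098902989/1397743259 28052493633/1397743259 158419709039/1397743259]
step 2: y = z − H·x̄ = [-20574754406/1397743259, 24135664713/1397743259]
step 2: S = H·P̄·Hᵀ + R = [314169561825/1397743259 -523581852457/1397743259; -523581852457/1397743259 1059298634815/1397743259]
step 2: K = P̄·Hᵀ·S⁻¹ = [5660907867961/41968674391114 -27006610159219/41968674391114; 13944592364115/41968674391114 3940156955133/41968674391114; -2620342945239/20984337195557 -8777775345791/20984337195557]
step 2: x' = x̄ + K·y = [105717493927149/41968674391114, 17615508502223/41968674391114, 39662133567024/20984337195557]
step 2: P' = (I − K·H)·P̄ = [323762201376425/41968674391114 68570624728071/41968674391114 221960363614342/20984337195557; 68570624728071/41968674391114 43368395532027/41968674391114 56736819349890/20984337195557; 221960363614342/20984337195557 56736819349890/20984337195557 343295031149839/20984337195557]

step 0: x' = [54627/15616, 9947/3904, 82417/15616], P' = [307125/15616 21181/3904 478871/15616; 21181/3904 2213/976 35375/3904; 478871/15616 35375/3904 781677/15616]
step 1: x' = [1271279365/1397743259, 2118264750/1397743259, 4309961252/1397743259], P' = [10871700185/1397743259 2324394621/1397743259 14920219304/1397743259; 2324394621/1397743259 1460481240/1397743259 3841830852/1397743259; 14920219304/1397743259 3841830852/1397743259 23079877511/1397743259]
step 2: x' = [105717493927149/41968674391114, 17615508502223/41968674391114, 39662133567024/20984337195557], P' = [323762201376425/41968674391114 68570624728071/41968674391114 221960363614342/20984337195557; 68570624728071/41968674391114 43368395532027/41968674391114 56736819349890/20984337195557; 221960363614342/20984337195557 56736819349890/20984337195557 343295031149839/20984337195557]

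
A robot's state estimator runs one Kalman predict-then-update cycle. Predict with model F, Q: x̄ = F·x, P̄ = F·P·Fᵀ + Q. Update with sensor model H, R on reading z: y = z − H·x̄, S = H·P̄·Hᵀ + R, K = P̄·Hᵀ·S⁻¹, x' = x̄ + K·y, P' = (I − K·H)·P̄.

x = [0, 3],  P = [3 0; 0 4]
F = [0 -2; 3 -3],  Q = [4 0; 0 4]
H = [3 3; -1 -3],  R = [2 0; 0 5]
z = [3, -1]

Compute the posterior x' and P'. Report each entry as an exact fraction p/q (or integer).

x' = [19726/35123, 12249/35123]
P' = [48332/35123 -38724/35123; -38724/35123 36578/35123]

x̄ = F·x = [-6, -9]
P̄ = F·P·Fᵀ + Q = [20 24; 24 67]
y = z − H·x̄ = [48, -34]
S = H·P̄·Hᵀ + R = [1217 -951; -951 772]
K = P̄·Hᵀ·S⁻¹ = [14412/35123 13568/35123; -3219/35123 -14202/35123]
x' = x̄ + K·y = [19726/35123, 12249/35123]
P' = (I − K·H)·P̄ = [48332/35123 -38724/35123; -38724/35123 36578/35123]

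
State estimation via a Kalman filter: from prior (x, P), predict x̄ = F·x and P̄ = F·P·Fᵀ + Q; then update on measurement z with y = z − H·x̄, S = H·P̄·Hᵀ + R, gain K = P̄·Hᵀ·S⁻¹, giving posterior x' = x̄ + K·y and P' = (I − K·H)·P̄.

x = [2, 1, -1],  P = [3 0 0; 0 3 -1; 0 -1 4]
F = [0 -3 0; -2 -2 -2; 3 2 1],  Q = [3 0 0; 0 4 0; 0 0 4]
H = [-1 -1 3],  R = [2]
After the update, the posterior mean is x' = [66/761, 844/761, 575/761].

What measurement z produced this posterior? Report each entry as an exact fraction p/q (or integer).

z = [1]

x̄ = F·x = [-3, -4, 7]
P̄ = F·P·Fᵀ + Q = [30 12 -15; 12 36 -32; -15 -32 43]
S = H·P̄·Hᵀ + R = [761]
K = P̄·Hᵀ·S⁻¹ = [-87/761; -144/761; 176/761]
x' − x̄ = [2349/761, 3888/761, -4752/761] = K·y
y = (KᵀK)⁻¹·Kᵀ·(x' − x̄) = [-27]
z = y + H·x̄ = [-27] + [28] = [1]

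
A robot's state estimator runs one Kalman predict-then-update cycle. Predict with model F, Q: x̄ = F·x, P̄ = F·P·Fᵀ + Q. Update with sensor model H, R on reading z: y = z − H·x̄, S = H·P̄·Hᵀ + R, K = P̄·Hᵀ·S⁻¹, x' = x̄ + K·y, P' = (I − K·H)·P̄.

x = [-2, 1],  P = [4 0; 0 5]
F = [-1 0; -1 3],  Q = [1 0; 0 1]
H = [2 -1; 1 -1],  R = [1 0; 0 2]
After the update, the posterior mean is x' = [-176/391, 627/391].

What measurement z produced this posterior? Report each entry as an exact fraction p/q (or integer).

z = [-3, -1]

x̄ = F·x = [2, 5]
P̄ = F·P·Fᵀ + Q = [5 4; 4 50]
S = H·P̄·Hᵀ + R = [55 48; 48 49]
K = P̄·Hᵀ·S⁻¹ = [246/391 -233/391; 150/391 -514/391]
x' − x̄ = [-958/391, -1328/391] = K·y
y = (KᵀK)⁻¹·Kᵀ·(x' − x̄) = [-2, 2]
z = y + H·x̄ = [-2, 2] + [-1, -3] = [-3, -1]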